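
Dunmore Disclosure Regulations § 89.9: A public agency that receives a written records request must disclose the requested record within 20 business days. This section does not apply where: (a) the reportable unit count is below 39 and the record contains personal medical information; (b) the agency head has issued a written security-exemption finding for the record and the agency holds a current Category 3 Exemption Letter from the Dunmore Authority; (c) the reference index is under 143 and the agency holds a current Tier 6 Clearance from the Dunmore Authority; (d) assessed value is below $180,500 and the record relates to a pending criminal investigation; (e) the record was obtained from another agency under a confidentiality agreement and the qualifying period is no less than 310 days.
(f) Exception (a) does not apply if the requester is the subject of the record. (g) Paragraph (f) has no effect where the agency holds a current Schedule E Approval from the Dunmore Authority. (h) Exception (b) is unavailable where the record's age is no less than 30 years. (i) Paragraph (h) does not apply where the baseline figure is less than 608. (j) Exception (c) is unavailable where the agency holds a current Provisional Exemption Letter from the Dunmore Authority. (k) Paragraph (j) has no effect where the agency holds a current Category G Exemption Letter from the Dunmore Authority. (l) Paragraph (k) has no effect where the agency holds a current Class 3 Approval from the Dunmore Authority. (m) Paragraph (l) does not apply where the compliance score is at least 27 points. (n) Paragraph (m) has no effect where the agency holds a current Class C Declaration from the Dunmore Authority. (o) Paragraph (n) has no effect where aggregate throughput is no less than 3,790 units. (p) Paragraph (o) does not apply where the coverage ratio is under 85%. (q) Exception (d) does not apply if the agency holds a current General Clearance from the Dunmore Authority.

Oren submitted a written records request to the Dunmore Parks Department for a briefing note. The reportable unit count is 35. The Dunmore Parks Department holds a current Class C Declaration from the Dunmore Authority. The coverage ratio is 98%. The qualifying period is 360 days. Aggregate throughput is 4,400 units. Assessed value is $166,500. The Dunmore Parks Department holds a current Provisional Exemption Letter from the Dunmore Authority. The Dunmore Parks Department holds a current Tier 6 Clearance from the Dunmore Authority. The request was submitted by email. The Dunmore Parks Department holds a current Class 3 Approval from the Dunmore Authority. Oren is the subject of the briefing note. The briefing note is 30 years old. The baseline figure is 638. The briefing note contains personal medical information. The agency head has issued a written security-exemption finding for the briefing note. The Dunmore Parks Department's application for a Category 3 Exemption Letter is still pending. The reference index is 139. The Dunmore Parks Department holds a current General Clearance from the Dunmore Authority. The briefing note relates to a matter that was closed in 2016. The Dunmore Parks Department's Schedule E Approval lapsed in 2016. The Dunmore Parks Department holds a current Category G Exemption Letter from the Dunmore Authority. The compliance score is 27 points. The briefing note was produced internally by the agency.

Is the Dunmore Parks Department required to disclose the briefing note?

No — exception (c) applies; the Dunmore Parks Department is not required to disclose the briefing note.

All of (a)'s requirements are met (the reportable unit count is 35, below the 39 limit; the briefing note contains personal medical information). Turning to paragraphs (f)–(g): (f) operates against (a): Oren is the subject of the briefing note. (g), which would lift (f), is inapplicable — no current Schedule E Approval is held. Exception (a) does not apply.
Exception (b) does not apply: there is no Category 3 Exemption Letter in force.
Exception (c)'s conditions are all satisfied: the reference index is 139, under the 143 limit; a current Tier 6 Clearance is held. As to paragraphs (j)–(p): (j) applies (a current Provisional Exemption Letter is held), but is displaced by (k): (k) operates against (j): a current Category G Exemption Letter is held. (l) applies (a current Class 3 Approval is held), but is displaced by (m): (m) operates against (l): the compliance score is 27 points, meeting the 27 points threshold. (n) is triggered (a current Class C Declaration is held), but yields to (o): (o) is triggered — aggregate throughput is 4,400 units, meeting the 3,790 units threshold. (p) is not engaged (the coverage ratio is 98%, not under 85%), so (o) stands. Exception (c) stands.
Exception (d) does not apply: the briefing note relates to a closed matter.
Exception (e) requires that the record was obtained from another agency under a confidentiality agreement; but the briefing note was produced internally, so (e) is unavailable.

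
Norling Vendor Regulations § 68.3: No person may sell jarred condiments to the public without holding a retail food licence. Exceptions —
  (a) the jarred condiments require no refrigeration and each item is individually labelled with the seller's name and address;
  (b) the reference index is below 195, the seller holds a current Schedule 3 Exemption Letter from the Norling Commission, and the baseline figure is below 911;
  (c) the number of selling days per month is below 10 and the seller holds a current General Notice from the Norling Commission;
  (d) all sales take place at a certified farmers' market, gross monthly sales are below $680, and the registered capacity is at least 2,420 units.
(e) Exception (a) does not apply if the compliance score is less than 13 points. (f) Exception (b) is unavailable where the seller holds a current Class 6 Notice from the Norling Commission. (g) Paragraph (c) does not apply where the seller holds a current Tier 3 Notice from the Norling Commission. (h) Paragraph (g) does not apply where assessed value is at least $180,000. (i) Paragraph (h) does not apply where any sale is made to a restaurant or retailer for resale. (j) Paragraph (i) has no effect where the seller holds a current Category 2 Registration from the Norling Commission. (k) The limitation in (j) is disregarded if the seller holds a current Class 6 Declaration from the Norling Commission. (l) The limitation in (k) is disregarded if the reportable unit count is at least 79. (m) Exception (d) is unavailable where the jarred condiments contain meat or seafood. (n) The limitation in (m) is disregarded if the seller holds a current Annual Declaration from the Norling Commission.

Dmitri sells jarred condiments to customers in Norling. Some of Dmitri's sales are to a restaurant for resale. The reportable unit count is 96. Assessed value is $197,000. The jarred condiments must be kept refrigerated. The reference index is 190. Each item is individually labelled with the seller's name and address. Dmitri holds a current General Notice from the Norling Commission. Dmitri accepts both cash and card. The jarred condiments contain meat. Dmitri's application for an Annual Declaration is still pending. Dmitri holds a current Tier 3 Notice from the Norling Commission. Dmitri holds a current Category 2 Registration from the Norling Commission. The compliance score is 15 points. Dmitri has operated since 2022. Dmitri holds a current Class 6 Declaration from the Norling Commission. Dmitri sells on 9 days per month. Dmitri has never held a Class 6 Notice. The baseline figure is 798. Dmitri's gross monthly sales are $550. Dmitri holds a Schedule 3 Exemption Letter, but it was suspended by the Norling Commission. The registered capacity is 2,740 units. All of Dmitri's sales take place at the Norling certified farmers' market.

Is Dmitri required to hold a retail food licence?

Exception (a) does not apply: the jarred condiments require refrigeration.
Exception (b) fails — there is no Schedule 3 Exemption Letter in force.
Exception (c): the number of selling days per month is 9, below the 10 limit; a current General Notice is held — every condition holds. Applying paragraphs (g)–(l): (g) applies (a current Tier 3 Notice is held), but is set aside by (h): (h) applies — assessed value is $197,000, meeting the $180,000 threshold. (i) applies (some sales are to a restaurant for resale), but is overridden by (j): (j) operates — a current Category 2 Registration is held. (k) is engaged (a current Class 6 Declaration is held), but is overridden by (l): (l) is engaged — the reportable unit count is 96, meeting the 79 threshold. (c) remains available.
Exception (d)'s conditions are all satisfied: all sales are at a certified farmers' market; gross monthly sales are $550, below the $680 limit; the registered capacity is 2,740 units, meeting the 2,420 units threshold. But applying paragraphs (m)–(n): (m) operates against (d): the jarred condiments contain meat. (n), which would lift (m), is not engaged — no current Annual Declaration is held. (d) is therefore removed.

No — exception (c) applies; Dmitri is not required to hold a retail food licence.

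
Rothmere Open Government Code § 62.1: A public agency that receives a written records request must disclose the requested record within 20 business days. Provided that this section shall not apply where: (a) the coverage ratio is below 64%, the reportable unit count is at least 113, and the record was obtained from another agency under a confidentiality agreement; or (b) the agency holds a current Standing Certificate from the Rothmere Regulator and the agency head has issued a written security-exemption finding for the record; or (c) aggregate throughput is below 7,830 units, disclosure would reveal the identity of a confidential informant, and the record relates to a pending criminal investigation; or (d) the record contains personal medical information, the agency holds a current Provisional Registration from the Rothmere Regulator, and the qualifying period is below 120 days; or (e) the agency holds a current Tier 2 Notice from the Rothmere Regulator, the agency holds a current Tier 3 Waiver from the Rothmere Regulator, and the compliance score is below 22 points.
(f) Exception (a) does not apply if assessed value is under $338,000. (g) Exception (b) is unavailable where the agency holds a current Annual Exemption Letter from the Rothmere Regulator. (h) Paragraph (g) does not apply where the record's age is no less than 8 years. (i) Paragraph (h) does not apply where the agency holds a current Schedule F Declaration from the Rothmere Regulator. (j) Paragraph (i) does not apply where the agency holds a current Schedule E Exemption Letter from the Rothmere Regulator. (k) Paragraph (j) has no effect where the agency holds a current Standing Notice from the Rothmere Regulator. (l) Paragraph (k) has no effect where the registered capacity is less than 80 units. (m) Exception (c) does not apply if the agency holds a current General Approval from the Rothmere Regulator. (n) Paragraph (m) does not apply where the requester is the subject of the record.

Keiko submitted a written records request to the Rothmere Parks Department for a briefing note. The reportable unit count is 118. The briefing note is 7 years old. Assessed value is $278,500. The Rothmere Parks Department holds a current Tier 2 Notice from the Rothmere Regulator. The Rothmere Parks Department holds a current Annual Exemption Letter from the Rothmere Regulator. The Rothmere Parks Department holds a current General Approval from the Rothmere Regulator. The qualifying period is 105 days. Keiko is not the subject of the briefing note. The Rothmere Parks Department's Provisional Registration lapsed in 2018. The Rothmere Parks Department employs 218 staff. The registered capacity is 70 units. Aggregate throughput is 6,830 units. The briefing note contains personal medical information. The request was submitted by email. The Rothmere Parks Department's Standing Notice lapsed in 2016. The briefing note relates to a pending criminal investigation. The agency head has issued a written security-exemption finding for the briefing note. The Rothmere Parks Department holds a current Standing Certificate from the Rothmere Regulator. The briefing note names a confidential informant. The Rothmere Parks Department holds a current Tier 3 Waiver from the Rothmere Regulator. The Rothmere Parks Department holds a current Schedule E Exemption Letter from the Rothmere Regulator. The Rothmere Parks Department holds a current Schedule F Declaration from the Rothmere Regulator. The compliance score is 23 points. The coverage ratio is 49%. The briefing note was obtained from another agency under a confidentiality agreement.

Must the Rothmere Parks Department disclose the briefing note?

Yes — the Rothmere Parks Department must disclose the briefing note.

Exception (a) is satisfied on its face — the coverage ratio is 49%, below the 64% limit; the reportable unit count is 118, meeting the 113 threshold; the briefing note was obtained under a confidentiality agreement. However, paragraph (f) must be considered: (f) is triggered — assessed value is $278,500, under the $338,000 limit. So (a) is unavailable.
Exception (b)'s conditions are all satisfied: a current Standing Certificate is held; a written security-exemption finding has been issued. But applying paragraphs (g)–(l): (g) is triggered — a current Annual Exemption Letter is held. (h) does not operate here (the record's age is 7 years, short of 8 years), so (g) stands. Exception (b) does not apply.
Exception (c)'s conditions are all satisfied: aggregate throughput is 6,830 units, below the 7,830 units limit; the briefing note names a confidential informant; the briefing note relates to a pending investigation. However, paragraphs (m)–(n) must be considered: (m) operates against (c): a current General Approval is held. (n) does not operate here (Keiko is not the subject of the briefing note), so (m) stands. Exception (c) does not apply.
Exception (d) fails — no current Provisional Registration is held.
Exception (e) fails — the compliance score is 23 points, not below 22 points.
None of the exceptions is available; § 62.1 applies in full.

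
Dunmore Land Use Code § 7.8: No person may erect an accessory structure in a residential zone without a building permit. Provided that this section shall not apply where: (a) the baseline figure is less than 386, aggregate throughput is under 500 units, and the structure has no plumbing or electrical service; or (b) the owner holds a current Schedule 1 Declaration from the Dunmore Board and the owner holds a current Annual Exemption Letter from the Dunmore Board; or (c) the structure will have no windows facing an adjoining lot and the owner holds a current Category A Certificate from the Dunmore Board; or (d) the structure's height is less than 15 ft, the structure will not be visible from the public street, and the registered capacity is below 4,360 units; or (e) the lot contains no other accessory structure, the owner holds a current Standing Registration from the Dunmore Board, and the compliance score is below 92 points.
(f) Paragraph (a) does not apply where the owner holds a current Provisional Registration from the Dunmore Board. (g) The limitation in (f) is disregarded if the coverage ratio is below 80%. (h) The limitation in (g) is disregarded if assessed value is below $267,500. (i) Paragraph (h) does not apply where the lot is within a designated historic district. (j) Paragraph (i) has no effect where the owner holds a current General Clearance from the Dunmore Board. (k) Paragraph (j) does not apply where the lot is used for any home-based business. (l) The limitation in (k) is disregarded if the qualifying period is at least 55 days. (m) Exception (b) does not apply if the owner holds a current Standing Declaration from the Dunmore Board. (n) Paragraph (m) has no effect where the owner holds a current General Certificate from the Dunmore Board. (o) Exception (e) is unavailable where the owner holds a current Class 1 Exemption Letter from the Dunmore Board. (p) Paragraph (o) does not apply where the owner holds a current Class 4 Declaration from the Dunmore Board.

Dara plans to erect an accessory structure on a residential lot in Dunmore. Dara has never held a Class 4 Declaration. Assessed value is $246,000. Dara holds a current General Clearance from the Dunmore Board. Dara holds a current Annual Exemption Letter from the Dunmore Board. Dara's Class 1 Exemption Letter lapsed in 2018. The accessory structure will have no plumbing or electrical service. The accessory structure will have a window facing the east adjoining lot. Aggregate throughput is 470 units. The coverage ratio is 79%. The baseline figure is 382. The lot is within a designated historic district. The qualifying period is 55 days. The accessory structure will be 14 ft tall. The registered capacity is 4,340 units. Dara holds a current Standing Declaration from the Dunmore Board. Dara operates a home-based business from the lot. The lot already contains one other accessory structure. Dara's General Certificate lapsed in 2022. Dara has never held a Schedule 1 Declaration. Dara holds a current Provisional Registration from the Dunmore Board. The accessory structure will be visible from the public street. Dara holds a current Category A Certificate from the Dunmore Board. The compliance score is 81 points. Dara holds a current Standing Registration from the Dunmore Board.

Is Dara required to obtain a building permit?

Exception (a)'s conditions are all satisfied: the baseline figure is 382, less than the 386 limit; aggregate throughput is 470 units, under the 500 units limit; there is no plumbing or electrical service. However, paragraphs (f)–(l) must be considered: (f) operates against (a): a current Provisional Registration is held. (g) would limit (f) — the coverage ratio is 79%, below the 80% limit — but (h) sets (g) aside: (h) operates — assessed value is $246,000, below the $267,500 limit. (i) is triggered (the lot is in a historic district), but is overridden by (j): (j) operates against (i): a current General Clearance is held. (k) is engaged (a home-based business operates on the lot), but is overridden by (l): (l) operates against (k): the qualifying period is 55 days, meeting the 55 days threshold. So (a) is unavailable.
Exception (b) does not apply: no current Schedule 1 Declaration is held.
Exception (c) requires that the structure will have no windows facing an adjoining lot; but a window faces an adjoining lot, so (c) is unavailable.
Exception (d) does not apply: the structure will be visible from the street.
Exception (e) does not apply: the lot already has another accessory structure.
No exception applies. The general rule governs.

Yes — Dara must obtain a building permit.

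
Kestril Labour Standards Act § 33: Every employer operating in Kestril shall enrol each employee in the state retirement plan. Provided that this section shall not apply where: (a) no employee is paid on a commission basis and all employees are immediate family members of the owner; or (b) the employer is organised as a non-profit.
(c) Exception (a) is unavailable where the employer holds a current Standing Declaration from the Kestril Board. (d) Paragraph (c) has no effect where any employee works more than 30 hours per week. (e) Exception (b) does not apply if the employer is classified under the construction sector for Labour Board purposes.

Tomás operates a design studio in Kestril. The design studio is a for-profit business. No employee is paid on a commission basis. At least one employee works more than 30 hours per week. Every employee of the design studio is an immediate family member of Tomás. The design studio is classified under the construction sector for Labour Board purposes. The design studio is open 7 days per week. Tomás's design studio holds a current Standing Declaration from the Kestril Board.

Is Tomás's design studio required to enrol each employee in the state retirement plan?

No — exception (a) applies; Tomás's design studio is not required to enrol each employee in the state retirement plan.

All of (a)'s requirements are met (no employee is paid on commission; every employee is an immediate family member). As to paragraphs (c)–(d): (c) would limit (a) — a current Standing Declaration is held — but (d) sets (c) aside: (d) operates against (c): at least one employee exceeds 30 hours/week. So (a) applies.
Exception (b) requires that the employer is organised as a non-profit; but the employer is for-profit, so (b) is unavailable.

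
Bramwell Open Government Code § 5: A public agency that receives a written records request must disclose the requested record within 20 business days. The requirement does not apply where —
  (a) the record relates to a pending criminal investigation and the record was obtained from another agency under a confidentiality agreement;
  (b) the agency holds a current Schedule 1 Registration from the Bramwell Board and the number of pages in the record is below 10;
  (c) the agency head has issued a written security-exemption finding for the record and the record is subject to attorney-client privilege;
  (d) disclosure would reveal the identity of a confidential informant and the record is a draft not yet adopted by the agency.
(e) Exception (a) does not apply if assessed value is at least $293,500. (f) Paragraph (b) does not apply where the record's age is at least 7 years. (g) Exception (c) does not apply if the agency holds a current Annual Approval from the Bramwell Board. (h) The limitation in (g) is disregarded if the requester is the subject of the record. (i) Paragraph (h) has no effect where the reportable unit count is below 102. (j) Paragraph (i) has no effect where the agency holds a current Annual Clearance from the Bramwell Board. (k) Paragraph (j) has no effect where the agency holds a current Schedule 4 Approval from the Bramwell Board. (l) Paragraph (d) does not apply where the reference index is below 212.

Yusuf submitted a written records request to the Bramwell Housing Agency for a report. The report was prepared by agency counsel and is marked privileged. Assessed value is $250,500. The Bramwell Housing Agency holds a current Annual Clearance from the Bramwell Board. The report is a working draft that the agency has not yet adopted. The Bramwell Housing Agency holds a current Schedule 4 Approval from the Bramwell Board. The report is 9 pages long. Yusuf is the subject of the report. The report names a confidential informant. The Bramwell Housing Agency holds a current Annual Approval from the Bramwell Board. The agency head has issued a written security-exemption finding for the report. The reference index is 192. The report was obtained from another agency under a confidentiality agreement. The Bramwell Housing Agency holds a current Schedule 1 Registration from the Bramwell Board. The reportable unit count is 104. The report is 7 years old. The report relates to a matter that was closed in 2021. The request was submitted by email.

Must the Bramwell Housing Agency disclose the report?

No — exception (c) applies; the Bramwell Housing Agency is not required to disclose the report.

Exception (a) requires that the record relates to a pending criminal investigation; but the report relates to a closed matter, so (a) is unavailable.
Exception (b)'s conditions are all satisfied: a current Schedule 1 Registration is held; the number of pages in the record is 9, below the 10 limit. But: (f) is triggered — the record's age is 7 years, meeting the 7 years threshold. Exception (b) does not apply.
Exception (c) is satisfied on its face — a written security-exemption finding has been issued; the report is privileged. Applying paragraphs (g)–(k): (g) would limit (c) — a current Annual Approval is held — but (h) sets (g) aside: (h) is engaged — Yusuf is the subject of the report. (i) is not triggered (the reportable unit count is 104, not below 102), so (h) stands. So (c) applies.
Exception (d)'s conditions are all satisfied: the report names a confidential informant; the report is an unadopted draft. But applying paragraph (l): (l) operates against (d): the reference index is 192, below the 212 limit. Exception (d) does not apply.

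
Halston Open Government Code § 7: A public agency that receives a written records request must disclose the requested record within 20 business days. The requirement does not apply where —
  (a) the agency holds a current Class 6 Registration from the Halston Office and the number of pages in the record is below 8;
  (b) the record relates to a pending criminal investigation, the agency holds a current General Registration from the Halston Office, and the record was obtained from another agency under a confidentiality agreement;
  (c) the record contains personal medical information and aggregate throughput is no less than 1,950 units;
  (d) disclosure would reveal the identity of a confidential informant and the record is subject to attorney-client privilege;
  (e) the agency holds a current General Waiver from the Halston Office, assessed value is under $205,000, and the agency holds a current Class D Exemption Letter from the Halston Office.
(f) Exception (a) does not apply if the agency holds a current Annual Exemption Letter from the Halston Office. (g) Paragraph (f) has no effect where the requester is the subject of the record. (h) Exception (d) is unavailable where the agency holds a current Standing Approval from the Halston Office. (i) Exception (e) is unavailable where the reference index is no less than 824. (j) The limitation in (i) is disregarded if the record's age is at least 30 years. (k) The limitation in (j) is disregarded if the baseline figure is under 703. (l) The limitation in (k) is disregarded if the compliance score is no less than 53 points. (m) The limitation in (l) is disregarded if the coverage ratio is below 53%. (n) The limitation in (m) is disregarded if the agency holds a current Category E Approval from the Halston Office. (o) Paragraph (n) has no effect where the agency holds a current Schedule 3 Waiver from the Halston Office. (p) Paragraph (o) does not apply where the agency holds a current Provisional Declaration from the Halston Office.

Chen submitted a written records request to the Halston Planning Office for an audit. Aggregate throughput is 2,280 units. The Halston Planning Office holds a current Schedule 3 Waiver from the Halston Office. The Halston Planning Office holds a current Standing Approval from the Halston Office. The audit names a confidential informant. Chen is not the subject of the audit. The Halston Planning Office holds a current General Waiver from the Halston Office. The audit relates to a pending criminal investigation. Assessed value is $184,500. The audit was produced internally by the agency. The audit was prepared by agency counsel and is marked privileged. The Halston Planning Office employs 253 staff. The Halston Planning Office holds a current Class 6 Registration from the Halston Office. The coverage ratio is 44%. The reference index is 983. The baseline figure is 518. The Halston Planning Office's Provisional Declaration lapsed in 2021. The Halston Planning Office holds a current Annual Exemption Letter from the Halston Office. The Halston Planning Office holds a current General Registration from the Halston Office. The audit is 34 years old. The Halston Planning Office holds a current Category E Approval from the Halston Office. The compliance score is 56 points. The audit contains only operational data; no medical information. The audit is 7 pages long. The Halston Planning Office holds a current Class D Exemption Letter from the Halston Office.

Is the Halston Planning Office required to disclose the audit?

Exception (a): a current Class 6 Registration is held; the number of pages in the record is 7, below the 8 limit — every condition holds. Turning to paragraphs (f)–(g): (f) operates against (a): a current Annual Exemption Letter is held. (g) is not engaged (Chen is not the subject of the audit), so (f) stands. (a) is therefore removed.
Exception (b) requires that the record was obtained from another agency under a confidentiality agreement; but the audit was produced internally, so (b) is unavailable.
Exception (c) fails — the audit contains only operational data.
Exception (d)'s conditions are all satisfied: the audit names a confidential informant; the audit is privileged. Turning to paragraph (h): (h) is engaged — a current Standing Approval is held. So (d) is unavailable.
Exception (e) is satisfied on its face — a current General Waiver is held; assessed value is $184,500, under the $205,000 limit; a current Class D Exemption Letter is held. However, paragraphs (i)–(p) must be considered: (i) operates against (e): the reference index is 983, meeting the 824 threshold. (j) would limit (i) — the record's age is 34 years, meeting the 30 years threshold — but (k) sets (j) aside: (k) operates against (j): the baseline figure is 518, under the 703 limit. (l) would limit (k) — the compliance score is 56 points, meeting the 53 points threshold — but (m) sets (l) aside: (m) operates against (l): the coverage ratio is 44%, below the 53% limit. (n) would limit (m) — a current Category E Approval is held — but (o) sets (n) aside: (o) is engaged — a current Schedule 3 Waiver is held. (p), which would lift (o), is not engaged — the Provisional Declaration is not current. Exception (e) does not apply.
No exception displaces § 7.

Yes — the Halston Planning Office must disclose the audit.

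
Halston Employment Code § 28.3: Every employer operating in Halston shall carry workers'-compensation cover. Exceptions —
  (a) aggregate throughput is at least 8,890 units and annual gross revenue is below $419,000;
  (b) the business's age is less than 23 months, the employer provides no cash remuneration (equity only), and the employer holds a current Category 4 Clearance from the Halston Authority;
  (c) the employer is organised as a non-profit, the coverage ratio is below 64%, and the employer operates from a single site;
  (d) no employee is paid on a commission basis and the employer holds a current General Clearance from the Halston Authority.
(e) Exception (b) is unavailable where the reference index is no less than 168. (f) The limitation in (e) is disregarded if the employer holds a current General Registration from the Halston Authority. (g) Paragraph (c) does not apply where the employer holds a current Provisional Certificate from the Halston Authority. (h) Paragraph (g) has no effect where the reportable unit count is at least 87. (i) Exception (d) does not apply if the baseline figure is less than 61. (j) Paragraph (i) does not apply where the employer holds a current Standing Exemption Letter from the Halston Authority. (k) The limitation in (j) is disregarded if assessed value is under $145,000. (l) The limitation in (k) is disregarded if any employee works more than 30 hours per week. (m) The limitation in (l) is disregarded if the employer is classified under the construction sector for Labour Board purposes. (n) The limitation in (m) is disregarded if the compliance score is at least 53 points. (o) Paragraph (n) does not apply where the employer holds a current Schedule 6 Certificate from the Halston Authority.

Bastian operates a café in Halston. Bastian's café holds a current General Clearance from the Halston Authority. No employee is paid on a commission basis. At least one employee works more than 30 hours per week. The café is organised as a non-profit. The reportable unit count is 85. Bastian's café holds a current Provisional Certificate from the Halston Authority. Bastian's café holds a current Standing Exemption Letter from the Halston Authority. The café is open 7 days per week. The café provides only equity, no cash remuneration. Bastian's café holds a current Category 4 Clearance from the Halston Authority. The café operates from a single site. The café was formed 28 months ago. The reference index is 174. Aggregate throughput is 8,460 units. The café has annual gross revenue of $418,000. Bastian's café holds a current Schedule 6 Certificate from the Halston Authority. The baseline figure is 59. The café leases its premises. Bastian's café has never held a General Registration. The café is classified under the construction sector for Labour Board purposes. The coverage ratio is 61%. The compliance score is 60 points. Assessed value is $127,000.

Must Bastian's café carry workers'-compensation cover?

Yes — Bastian's café must carry workers'-compensation cover.

Exception (a) requires that aggregate throughput is at least 8,890 units; but aggregate throughput is 8,460 units, short of 8,890 units, so (a) is unavailable.
Exception (b) requires that the business's age is less than 23 months; but the business's age is 28 months, not less than 23 months, so (b) is unavailable.
All of (c)'s requirements are met (the employer is a non-profit; the coverage ratio is 61%, below the 64% limit; the employer operates from a single site). But applying paragraphs (g)–(h): (g) operates against (c): a current Provisional Certificate is held. (h) is not triggered (the reportable unit count is 85, short of 87), so (g) stands. So (c) is unavailable.
All of (d)'s requirements are met (no employee is paid on commission; a current General Clearance is held). Turning to paragraphs (i)–(o): (i) is triggered — the baseline figure is 59, less than the 61 limit. (j) is triggered (a current Standing Exemption Letter is held), but is overridden by (k): (k) operates against (j): assessed value is $127,000, under the $145,000 limit. (l) would limit (k) — at least one employee exceeds 30 hours/week — but (m) sets (l) aside: (m) is engaged — the café is classified under the construction sector. (n) would limit (m) — the compliance score is 60 points, meeting the 53 points threshold — but (o) sets (n) aside: (o) operates against (n): a current Schedule 6 Certificate is held. (d) is therefore removed.
No exception is made out. Bastian's café falls within the general rule.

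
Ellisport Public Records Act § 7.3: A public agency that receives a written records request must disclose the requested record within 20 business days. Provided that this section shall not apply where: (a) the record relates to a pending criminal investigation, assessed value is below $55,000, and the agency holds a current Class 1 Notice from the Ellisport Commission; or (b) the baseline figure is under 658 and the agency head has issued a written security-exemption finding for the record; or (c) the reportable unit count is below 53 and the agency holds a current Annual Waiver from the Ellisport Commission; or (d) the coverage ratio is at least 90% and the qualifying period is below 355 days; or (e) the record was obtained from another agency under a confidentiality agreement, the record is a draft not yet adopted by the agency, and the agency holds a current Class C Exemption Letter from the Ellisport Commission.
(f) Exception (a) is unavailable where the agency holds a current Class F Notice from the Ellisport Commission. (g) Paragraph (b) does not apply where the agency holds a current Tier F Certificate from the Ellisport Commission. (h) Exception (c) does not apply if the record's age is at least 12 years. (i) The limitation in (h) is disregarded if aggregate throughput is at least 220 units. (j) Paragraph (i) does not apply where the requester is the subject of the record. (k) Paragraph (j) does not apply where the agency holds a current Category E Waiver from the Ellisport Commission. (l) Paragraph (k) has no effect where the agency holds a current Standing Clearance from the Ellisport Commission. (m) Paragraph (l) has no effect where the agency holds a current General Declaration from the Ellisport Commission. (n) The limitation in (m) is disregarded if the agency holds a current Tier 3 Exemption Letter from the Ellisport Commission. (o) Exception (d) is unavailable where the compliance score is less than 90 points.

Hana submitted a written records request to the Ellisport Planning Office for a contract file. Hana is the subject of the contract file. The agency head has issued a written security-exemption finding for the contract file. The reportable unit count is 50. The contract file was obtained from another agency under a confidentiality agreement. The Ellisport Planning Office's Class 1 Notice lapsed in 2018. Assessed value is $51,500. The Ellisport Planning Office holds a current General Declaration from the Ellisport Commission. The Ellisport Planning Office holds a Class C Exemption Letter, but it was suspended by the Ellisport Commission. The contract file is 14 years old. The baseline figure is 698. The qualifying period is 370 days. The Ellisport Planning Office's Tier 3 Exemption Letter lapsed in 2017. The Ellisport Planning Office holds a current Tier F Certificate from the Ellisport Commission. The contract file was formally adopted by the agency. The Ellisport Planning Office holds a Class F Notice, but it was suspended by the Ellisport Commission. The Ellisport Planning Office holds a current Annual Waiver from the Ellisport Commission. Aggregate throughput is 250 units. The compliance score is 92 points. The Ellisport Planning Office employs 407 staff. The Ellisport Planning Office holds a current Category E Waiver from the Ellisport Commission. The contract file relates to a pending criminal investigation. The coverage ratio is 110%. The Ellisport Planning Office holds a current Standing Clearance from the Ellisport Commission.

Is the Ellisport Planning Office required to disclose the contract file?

Exception (a) requires that the agency holds a current Class 1 Notice from the Ellisport Commission; but no current Class 1 Notice is held, so (a) is unavailable.
Exception (b) requires that the baseline figure is under 658; but the baseline figure is 698, not under 658, so (b) is unavailable.
All of (c)'s requirements are met (the reportable unit count is 50, below the 53 limit; a current Annual Waiver is held). Applying paragraphs (h)–(n): (h) would limit (c) — the record's age is 14 years, meeting the 12 years threshold — but (i) sets (h) aside: (i) applies — aggregate throughput is 250 units, meeting the 220 units threshold. (j) is triggered (Hana is the subject of the contract file), but yields to (k): (k) operates against (j): a current Category E Waiver is held. (l) would limit (k) — a current Standing Clearance is held — but (m) sets (l) aside: (m) operates — a current General Declaration is held. (n), which would lift (m), is not triggered — the Tier 3 Exemption Letter is not current. (c) remains available.
Exception (d) fails — the qualifying period is 370 days, not below 355 days.
Exception (e) requires that the record is a draft not yet adopted by the agency; but the contract file has been formally adopted, so (e) is unavailable.

No — exception (c) applies; the Ellisport Planning Office is not required to disclose the contract file.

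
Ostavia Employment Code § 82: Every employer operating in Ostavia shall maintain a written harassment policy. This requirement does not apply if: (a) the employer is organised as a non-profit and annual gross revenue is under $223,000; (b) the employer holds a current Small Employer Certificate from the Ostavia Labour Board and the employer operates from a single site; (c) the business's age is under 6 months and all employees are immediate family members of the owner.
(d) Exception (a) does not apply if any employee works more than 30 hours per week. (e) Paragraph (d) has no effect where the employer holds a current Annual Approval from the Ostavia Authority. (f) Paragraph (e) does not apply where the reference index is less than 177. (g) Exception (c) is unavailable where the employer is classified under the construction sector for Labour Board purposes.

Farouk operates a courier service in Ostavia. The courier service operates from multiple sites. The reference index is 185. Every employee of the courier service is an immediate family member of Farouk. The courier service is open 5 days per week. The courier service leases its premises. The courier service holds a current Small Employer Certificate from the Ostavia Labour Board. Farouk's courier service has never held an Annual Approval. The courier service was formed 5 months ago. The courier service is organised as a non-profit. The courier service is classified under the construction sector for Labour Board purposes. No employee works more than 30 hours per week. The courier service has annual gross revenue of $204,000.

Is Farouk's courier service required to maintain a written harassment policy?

All of (a)'s requirements are met (the employer is a non-profit; annual gross revenue is $204,000, under the $223,000 limit). Considering the limiting provisions: (d), which would limit (a), is inapplicable: no employee exceeds 30 hours/week. So (a) applies.
Exception (b) does not apply: the employer operates from multiple sites.
All of (c)'s requirements are met (the business's age is 5 months, under the 6 months limit; every employee is an immediate family member). But: (g) is engaged — the courier service is classified under the construction sector. (c) is therefore removed.

No — exception (a) applies; Farouk's courier service is not required to maintain a written harassment policy.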